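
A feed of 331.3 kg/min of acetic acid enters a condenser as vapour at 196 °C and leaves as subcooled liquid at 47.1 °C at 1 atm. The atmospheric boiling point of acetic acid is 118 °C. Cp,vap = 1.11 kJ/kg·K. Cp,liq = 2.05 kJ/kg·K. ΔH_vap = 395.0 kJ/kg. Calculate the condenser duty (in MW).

Q_c = 3.46 MW

vapour 196→118 °C: -86.58 kJ/kg
condensation at 118 °C: -395 kJ/kg
liquid 118→47.1 °C: -145.34 kJ/kg
Δh = -86.58 + -395 + -145.34 = -626.92 kJ/kg
Q = ṁ·Δh = 331.3 kg/min × -626.92 kJ/kg = -207700 kJ/min
|Q| = 3461.7 kW = 3.4617 MW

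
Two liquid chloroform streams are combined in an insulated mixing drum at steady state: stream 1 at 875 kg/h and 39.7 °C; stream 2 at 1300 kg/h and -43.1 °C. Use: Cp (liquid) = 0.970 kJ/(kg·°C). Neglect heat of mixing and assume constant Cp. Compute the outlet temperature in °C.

T_out = -9.79 °C

No heat crosses the boundary, so H_out = H_in.
T_out = Σ ṁᵢCp,ᵢTᵢ / Σ ṁᵢCp,ᵢ
      = -20654 / 2109.8 = -9.7897 °C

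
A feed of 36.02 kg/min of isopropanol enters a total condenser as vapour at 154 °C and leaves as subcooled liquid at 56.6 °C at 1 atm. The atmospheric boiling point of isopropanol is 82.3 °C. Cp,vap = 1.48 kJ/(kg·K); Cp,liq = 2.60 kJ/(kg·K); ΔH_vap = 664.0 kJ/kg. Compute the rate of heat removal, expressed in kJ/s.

vapour 154→82.3 °C: -106.12 kJ/kg
condensation at 82.3 °C: -664 kJ/kg
liquid 82.3→56.6 °C: -66.82 kJ/kg
Δh = -106.12 + -664 + -66.82 = -836.94 kJ/kg
Q = ṁ·Δh = 36.02 kg/min × -836.94 kJ/kg = -30146 kJ/min
|Q| = 502.44 kW

Q_c = 502 kJ/s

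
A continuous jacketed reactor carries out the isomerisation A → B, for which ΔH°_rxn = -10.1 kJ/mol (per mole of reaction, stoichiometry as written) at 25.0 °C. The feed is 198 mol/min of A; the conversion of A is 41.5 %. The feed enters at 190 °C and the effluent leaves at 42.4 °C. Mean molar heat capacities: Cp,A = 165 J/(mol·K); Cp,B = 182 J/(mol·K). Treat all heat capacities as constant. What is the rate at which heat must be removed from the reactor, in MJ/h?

Extent of reaction ξ = 0.415 × 198 = 82.17 mol/min
Reaction term: ξ·ΔH°_rxn = 82.17 × -10.1 = -829.92 kJ/min
Sensible, feed 190→25 °C: -5390.6 kJ/min
Outlet flows (mol/min): A 115.83, B 82.17
Sensible, products 25→42.4 °C: 592.76 kJ/min
Q = ΔH = -5627.7 kJ/min = -93.795 kW
Heat removed = 337.66 MJ/h

Q_out = 338 MJ/h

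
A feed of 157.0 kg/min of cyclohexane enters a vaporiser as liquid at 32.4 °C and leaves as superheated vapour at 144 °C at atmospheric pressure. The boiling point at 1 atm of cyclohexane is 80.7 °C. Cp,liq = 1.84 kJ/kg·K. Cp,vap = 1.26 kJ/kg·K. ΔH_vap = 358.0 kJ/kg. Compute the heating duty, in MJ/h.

Q = 4960 MJ/h

liquid 32.4→80.7 °C: 88.872 kJ/kg
vaporisation at 80.7 °C: 358 kJ/kg
vapour 80.7→144 °C: 79.758 kJ/kg
Δh = 88.872 + 358 + 79.758 = 526.63 kJ/kg
Q = ṁ·Δh = 157.0 kg/min × 526.63 kJ/kg = 82681 kJ/min
|Q| = 1378 kW = 4960.9 MJ/h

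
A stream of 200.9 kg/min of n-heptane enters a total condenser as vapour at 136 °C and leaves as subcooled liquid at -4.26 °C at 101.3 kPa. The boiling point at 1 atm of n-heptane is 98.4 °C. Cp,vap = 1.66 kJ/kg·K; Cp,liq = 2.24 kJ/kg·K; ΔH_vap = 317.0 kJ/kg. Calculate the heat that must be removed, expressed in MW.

Q_c = 2.04 MW

vapour 136→98.4 °C: -62.416 kJ/kg
condensation at 98.4 °C: -317 kJ/kg
liquid 98.4→-4.26 °C: -229.96 kJ/kg
Δh = -62.416 + -317 + -229.96 = -609.37 kJ/kg
Q = ṁ·Δh = 200.9 kg/min × -609.37 kJ/kg = -122420 kJ/min
|Q| = 2040.4 kW = 2.0404 MW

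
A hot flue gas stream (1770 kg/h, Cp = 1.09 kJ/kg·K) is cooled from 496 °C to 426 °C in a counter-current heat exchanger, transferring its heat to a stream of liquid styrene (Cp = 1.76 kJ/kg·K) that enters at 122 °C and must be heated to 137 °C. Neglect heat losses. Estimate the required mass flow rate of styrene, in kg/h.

Heat released by hot stream: Q = 1770 × 1.09 × (496 − 426) = 135050 kJ/h
Energy balance on cold side (adiabatic exchanger): Q = ṁ_c·Cp_c·(T_c,out − T_c,in)
ṁ_c = 135050 / [1.76 × (137 − 122)] = 5115.6 kg/h

ṁ_c = 5120 kg/h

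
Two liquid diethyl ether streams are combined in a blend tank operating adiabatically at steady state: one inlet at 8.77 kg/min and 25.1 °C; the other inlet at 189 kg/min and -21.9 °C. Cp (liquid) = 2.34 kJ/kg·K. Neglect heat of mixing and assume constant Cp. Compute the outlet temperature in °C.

No heat crosses the boundary, so H_out = H_in.
Σ ṁᵢCp,ᵢTᵢ = 8.77×2.34×25.1 + 189×2.34×-21.9 = -9170.4
Σ ṁᵢCp,ᵢ = 8.77×2.34 + 189×2.34 = 462.78
T_out = -9170.4 / 462.78 = -19.816 °C

T_out = -19.8 °C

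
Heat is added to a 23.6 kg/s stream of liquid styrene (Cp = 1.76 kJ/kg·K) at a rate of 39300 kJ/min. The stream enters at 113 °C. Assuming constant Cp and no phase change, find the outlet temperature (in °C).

T_out = 129 °C

Q = 39300 kJ/min = 655 kJ/s
ΔT = Q/(ṁ·Cp) = 655/(23.6×1.76) = 15.769 K
T_out = 113 + 15.769 = 128.77 °C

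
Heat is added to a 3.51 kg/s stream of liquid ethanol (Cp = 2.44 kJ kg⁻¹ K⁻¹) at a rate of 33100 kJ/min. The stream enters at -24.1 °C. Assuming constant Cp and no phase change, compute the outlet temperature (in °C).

T_out = 40.3 °C

Q = 33100 kJ/min = 551.67 kJ/s
ΔT = Q/(ṁ·Cp) = 551.67/(3.51×2.44) = 64.414 K
T_out = -24.1 + 64.414 = 40.314 °C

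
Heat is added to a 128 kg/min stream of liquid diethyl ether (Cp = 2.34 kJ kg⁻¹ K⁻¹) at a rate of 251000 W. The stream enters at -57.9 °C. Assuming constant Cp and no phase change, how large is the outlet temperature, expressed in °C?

T_out = -7.62 °C

Q = 251000 W = 15060 kJ/min
ΔT = Q/(ṁ·Cp) = 15060/(128×2.34) = 50.28 K
T_out = -57.9 + 50.28 = -7.6196 °C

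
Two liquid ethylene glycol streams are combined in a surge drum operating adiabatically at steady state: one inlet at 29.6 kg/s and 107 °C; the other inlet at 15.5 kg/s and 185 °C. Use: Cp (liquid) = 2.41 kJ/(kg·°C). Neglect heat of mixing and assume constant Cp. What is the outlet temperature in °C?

Adiabatic, steady state ⇒ Σ ṁᵢCp,ᵢ(T_out − Tᵢ) = 0
Σ ṁᵢCp,ᵢTᵢ = 29.6×2.41×107 + 15.5×2.41×185 = 14544
Σ ṁᵢCp,ᵢ = 29.6×2.41 + 15.5×2.41 = 108.69
T_out = 14544 / 108.69 = 133.81 °C

T_out = 134 °C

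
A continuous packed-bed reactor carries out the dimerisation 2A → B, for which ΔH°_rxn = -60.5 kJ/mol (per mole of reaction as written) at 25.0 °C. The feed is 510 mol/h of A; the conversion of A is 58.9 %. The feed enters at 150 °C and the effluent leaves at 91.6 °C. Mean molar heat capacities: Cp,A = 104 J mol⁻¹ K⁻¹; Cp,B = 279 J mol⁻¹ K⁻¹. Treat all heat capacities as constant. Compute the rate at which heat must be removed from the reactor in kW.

Extent of reaction ξ = 0.589 × 510 / 2 = 150.19 mol/h
Reaction term: ξ·ΔH°_rxn = 150.19 × -60.5 = -9086.8 kJ/h
Sensible, feed 150→25 °C: -6630 kJ/h
Outlet flows (mol/h): A 209.61, B 150.19
Sensible, products 25→91.6 °C: 4242.7 kJ/h
Q = ΔH = -11474 kJ/h = -3.1873 kW
Heat removed = 3.1873 kW

Q_out = 3.19 kW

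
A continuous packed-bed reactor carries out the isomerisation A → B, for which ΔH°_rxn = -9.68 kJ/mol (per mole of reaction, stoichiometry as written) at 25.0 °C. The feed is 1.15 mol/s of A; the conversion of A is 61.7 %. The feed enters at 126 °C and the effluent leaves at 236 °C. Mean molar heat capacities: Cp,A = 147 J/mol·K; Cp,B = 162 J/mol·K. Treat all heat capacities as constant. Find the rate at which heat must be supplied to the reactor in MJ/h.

Q_in = 50.3 MJ/h

Extent of reaction ξ = 0.617 × 1.15 = 0.70955 mol/s
Reaction term: ξ·ΔH°_rxn = 0.70955 × -9.68 = -6.8684 kJ/s
Sensible, feed 126→25 °C: -17.074 kJ/s
Outlet flows (mol/s): A 0.44045, B 0.70955
Sensible, products 25→236 °C: 37.915 kJ/s
Q = ΔH = 13.973 kJ/s = 13.973 kW
Heat supplied = 50.302 MJ/h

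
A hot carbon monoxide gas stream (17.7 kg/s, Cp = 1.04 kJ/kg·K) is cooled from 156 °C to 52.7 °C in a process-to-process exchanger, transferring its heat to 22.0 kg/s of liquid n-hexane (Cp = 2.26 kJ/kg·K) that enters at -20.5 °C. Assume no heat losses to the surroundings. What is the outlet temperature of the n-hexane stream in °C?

T_c,out = 17.7 °C

Heat released by hot stream: Q = 17.7 × 1.04 × (156 − 52.7) = 1901.5 kJ/s
Energy balance on cold side (adiabatic exchanger): Q = ṁ_c·Cp_c·(T_c,out − T_c,in)
T_c,out = -20.5 + 1901.5/(22.0 × 2.26) = 17.745 °C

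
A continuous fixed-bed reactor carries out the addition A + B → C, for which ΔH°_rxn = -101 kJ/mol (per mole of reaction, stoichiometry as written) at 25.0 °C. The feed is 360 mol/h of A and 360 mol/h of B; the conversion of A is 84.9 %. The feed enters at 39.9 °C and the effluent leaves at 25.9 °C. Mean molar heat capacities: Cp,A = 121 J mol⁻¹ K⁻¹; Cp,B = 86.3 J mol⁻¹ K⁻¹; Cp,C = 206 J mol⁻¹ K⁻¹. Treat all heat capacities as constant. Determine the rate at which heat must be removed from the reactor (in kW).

Q_out = 8.87 kW

Extent of reaction ξ = 0.849 × 360 = 305.64 mol/h
Reaction term: ξ·ΔH°_rxn = 305.64 × -101 = -30870 kJ/h
Sensible, feed 39.9→25 °C: -1112 kJ/h
Outlet flows (mol/h): A 54.36, B 54.36, C 305.64
Sensible, products 25→25.9 °C: 66.808 kJ/h
Q = ΔH = -31915 kJ/h = -8.8652 kW
Heat removed = 8.8652 kW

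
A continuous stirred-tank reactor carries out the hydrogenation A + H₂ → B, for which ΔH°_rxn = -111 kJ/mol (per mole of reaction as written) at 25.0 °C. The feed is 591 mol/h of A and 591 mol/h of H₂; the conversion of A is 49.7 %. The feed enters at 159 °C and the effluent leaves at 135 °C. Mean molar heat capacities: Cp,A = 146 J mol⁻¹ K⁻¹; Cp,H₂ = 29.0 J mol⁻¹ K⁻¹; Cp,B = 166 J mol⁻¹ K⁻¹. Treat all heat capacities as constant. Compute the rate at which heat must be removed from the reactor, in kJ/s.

Extent of reaction ξ = 0.497 × 591 = 293.73 mol/h
Reaction term: ξ·ΔH°_rxn = 293.73 × -111 = -32604 kJ/h
Sensible, feed 159→25 °C: -13859 kJ/h
Outlet flows (mol/h): A 297.27, H₂ 297.27, B 293.73
Sensible, products 25→135 °C: 11086 kJ/h
Q = ΔH = -35377 kJ/h = -9.8269 kW
Heat removed = 9.8269 kJ/s

Q_out = 9.83 kJ/s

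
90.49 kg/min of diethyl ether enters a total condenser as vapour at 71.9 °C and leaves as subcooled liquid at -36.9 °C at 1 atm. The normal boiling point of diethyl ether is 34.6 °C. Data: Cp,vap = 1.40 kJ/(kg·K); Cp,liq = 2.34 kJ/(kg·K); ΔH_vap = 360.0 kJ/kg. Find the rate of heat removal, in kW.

Q_c = 874 kW

vapour 71.9→34.6 °C: -52.22 kJ/kg
condensation at 34.6 °C: -360 kJ/kg
liquid 34.6→-36.9 °C: -167.31 kJ/kg
Δh = -52.22 + -360 + -167.31 = -579.53 kJ/kg
Q = ṁ·Δh = 90.49 kg/min × -579.53 kJ/kg = -52442 kJ/min
|Q| = 874.03 kW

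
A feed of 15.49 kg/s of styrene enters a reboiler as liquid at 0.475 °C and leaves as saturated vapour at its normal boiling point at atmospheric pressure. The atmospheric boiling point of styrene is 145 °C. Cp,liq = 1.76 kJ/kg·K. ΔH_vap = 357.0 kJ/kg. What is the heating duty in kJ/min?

liquid 0.475→145 °C: 254.36 kJ/kg
vaporisation at 145 °C: 357 kJ/kg
Δh = 254.36 + 357 = 611.36 kJ/kg
Q = ṁ·Δh = 15.49 kg/s × 611.36 kJ/kg = 9470 kJ/s
|Q| = 9470 kW = 568200 kJ/min

Q = 568000 kJ/min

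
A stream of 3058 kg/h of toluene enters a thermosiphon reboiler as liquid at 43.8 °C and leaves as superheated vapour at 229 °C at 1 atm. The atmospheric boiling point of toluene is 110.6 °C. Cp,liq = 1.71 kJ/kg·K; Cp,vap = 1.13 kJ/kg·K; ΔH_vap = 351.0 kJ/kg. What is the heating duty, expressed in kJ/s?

liquid 43.8→110.6 °C: 114.23 kJ/kg
vaporisation at 110.6 °C: 351 kJ/kg
vapour 110.6→229 °C: 133.79 kJ/kg
Δh = 114.23 + 351 + 133.79 = 599.02 kJ/kg
Q = ṁ·Δh = 3058 kg/h × 599.02 kJ/kg = 1.8318e+06 kJ/h
|Q| = 508.83 kW

Q = 509 kJ/s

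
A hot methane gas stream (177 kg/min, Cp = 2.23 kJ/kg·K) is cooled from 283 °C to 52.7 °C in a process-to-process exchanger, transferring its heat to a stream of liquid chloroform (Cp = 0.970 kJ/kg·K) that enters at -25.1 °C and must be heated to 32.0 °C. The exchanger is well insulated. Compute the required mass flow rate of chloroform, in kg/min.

ṁ_c = 1640 kg/min

Heat released by hot stream: Q = 177 × 2.23 × (283 − 52.7) = 90902 kJ/min
Energy balance on cold side (adiabatic exchanger): Q = ṁ_c·Cp_c·(T_c,out − T_c,in)
ṁ_c = 90902 / [0.970 × (32.0 − -25.1)] = 1641.2 kg/min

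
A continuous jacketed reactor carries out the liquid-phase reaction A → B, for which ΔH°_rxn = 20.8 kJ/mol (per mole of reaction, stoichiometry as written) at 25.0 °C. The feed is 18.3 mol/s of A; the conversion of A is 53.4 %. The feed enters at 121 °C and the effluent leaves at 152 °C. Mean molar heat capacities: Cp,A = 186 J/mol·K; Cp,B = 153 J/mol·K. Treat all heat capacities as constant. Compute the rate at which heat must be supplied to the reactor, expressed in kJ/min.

Extent of reaction ξ = 0.534 × 18.3 = 9.7722 mol/s
Reaction term: ξ·ΔH°_rxn = 9.7722 × 20.8 = 203.26 kJ/s
Sensible, feed 121→25 °C: -326.76 kJ/s
Outlet flows (mol/s): A 8.5278, B 9.7722
Sensible, products 25→152 °C: 391.33 kJ/s
Q = ΔH = 267.82 kJ/s = 267.82 kW
Heat supplied = 16069 kJ/min

Q_in = 16100 kJ/min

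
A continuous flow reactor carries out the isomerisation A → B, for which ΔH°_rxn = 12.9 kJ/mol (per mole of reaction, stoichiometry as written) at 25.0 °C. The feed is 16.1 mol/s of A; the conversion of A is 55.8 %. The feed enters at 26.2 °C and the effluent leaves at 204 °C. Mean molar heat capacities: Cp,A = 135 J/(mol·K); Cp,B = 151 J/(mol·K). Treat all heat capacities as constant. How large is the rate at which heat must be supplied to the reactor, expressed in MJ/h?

Q_in = 1900 MJ/h

Extent of reaction ξ = 0.558 × 16.1 = 8.9838 mol/s
Reaction term: ξ·ΔH°_rxn = 8.9838 × 12.9 = 115.89 kJ/s
Sensible, feed 26.2→25 °C: -2.6082 kJ/s
Outlet flows (mol/s): A 7.1162, B 8.9838
Sensible, products 25→204 °C: 414.79 kJ/s
Q = ΔH = 528.07 kJ/s = 528.07 kW
Heat supplied = 1901 MJ/h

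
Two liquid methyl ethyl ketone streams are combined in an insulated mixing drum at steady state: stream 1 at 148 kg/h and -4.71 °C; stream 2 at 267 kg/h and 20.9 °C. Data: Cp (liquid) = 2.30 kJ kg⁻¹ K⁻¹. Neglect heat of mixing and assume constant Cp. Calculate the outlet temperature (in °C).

Energy balance with Q = 0: Σ ṁᵢCp,ᵢ(T_out − Tᵢ) = 0
T_out = Σ ṁᵢCp,ᵢTᵢ / Σ ṁᵢCp,ᵢ
      = 11231 / 954.5 = 11.767 °C

T_out = 11.8 °C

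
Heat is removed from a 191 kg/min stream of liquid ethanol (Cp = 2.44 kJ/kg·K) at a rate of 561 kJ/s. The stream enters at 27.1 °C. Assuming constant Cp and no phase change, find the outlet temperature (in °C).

Q = 561 kJ/s = 33660 kJ/min
ΔT = Q/(ṁ·Cp) = 33660/(191×2.44) = 72.226 K
T_out = 27.1 − 72.226 = -45.126 °C

T_out = -45.1 °C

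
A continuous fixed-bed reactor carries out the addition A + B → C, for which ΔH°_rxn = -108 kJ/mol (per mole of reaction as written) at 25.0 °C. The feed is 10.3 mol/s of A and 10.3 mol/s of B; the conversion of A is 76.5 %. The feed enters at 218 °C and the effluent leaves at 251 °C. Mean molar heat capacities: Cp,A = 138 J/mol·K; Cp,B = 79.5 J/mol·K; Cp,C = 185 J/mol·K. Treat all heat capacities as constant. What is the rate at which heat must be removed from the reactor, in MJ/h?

Q_out = 3010 MJ/h

Extent of reaction ξ = 0.765 × 10.3 = 7.8795 mol/s
Reaction term: ξ·ΔH°_rxn = 7.8795 × -108 = -850.99 kJ/s
Sensible, feed 218→25 °C: -432.37 kJ/s
Outlet flows (mol/s): A 2.4205, B 2.4205, C 7.8795
Sensible, products 25→251 °C: 448.42 kJ/s
Q = ΔH = -834.93 kJ/s = -834.93 kW
Heat removed = 3005.8 MJ/h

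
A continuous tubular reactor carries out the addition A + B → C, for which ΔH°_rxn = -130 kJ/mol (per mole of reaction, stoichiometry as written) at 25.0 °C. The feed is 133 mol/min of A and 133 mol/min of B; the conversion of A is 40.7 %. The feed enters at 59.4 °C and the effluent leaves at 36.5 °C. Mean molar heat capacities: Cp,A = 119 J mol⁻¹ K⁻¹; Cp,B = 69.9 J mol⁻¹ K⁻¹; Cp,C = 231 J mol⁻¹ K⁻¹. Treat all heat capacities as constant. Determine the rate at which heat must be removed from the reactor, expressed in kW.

Extent of reaction ξ = 0.407 × 133 = 54.131 mol/min
Reaction term: ξ·ΔH°_rxn = 54.131 × -130 = -7037 kJ/min
Sensible, feed 59.4→25 °C: -864.26 kJ/min
Outlet flows (mol/min): A 78.869, B 78.869, C 54.131
Sensible, products 25→36.5 °C: 315.13 kJ/min
Q = ΔH = -7586.2 kJ/min = -126.44 kW
Heat removed = 126.44 kW

Q_out = 126 kW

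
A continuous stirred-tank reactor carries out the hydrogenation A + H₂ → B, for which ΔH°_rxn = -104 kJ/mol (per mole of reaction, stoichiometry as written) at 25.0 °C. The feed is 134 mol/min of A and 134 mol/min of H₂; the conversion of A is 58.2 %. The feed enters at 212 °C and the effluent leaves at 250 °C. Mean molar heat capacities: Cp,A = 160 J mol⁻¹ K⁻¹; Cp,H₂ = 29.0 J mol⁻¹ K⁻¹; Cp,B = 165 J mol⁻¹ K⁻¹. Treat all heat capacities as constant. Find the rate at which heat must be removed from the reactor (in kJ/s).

Q_out = 126 kJ/s

Extent of reaction ξ = 0.582 × 134 = 77.988 mol/min
Reaction term: ξ·ΔH°_rxn = 77.988 × -104 = -8110.8 kJ/min
Sensible, feed 212→25 °C: -4736 kJ/min
Outlet flows (mol/min): A 56.012, H₂ 56.012, B 77.988
Sensible, products 25→250 °C: 5277.2 kJ/min
Q = ΔH = -7569.5 kJ/min = -126.16 kW
Heat removed = 126.16 kJ/s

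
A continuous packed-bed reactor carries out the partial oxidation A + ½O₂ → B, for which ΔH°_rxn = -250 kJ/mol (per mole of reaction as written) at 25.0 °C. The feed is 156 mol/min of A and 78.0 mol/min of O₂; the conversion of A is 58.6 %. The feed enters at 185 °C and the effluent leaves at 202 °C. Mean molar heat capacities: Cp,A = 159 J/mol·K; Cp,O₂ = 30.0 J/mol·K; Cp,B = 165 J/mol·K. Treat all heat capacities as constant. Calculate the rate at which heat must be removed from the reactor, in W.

Q_out = 376000 W

Extent of reaction ξ = 0.586 × 156 = 91.416 mol/min
Reaction term: ξ·ΔH°_rxn = 91.416 × -250 = -22854 kJ/min
Sensible, feed 185→25 °C: -4343 kJ/min
Outlet flows (mol/min): A 64.584, O₂ 32.292, B 91.416
Sensible, products 25→202 °C: 4658.9 kJ/min
Q = ΔH = -22538 kJ/min = -375.64 kW
Heat removed = 375640 W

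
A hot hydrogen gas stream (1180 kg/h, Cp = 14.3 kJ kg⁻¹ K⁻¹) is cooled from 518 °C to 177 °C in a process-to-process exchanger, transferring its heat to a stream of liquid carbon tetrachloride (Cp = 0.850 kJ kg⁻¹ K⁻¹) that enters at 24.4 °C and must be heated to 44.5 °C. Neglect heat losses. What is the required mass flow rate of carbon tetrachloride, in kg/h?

ṁ_c = 337000 kg/h

Heat released by hot stream: Q = 1180 × 14.3 × (518 − 177) = 5.754e+06 kJ/h
Energy balance on cold side (adiabatic exchanger): Q = ṁ_c·Cp_c·(T_c,out − T_c,in)
ṁ_c = 5.754e+06 / [0.850 × (44.5 − 24.4)] = 336790 kg/h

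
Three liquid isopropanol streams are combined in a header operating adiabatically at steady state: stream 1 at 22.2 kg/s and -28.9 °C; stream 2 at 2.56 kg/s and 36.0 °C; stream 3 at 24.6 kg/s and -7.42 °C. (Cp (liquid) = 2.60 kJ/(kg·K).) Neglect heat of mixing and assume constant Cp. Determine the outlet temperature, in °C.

T_out = -14.8 °C

No heat crosses the boundary, so H_out = H_in.
Σ ṁᵢCp,ᵢTᵢ = 22.2×2.60×-28.9 + 2.56×2.60×36.0 + 24.6×2.60×-7.42 = -1903.1
Σ ṁᵢCp,ᵢ = 22.2×2.60 + 2.56×2.60 + 24.6×2.60 = 128.34
T_out = -1903.1 / 128.34 = -14.829 °C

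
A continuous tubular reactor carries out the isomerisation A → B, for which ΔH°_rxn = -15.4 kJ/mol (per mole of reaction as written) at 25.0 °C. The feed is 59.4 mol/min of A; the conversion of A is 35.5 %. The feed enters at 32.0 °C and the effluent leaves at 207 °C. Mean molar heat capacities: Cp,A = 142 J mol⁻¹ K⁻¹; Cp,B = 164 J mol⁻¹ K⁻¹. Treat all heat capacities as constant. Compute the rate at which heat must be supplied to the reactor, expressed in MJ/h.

Extent of reaction ξ = 0.355 × 59.4 = 21.087 mol/min
Reaction term: ξ·ΔH°_rxn = 21.087 × -15.4 = -324.74 kJ/min
Sensible, feed 32.0→25 °C: -59.044 kJ/min
Outlet flows (mol/min): A 38.313, B 21.087
Sensible, products 25→207 °C: 1619.6 kJ/min
Q = ΔH = 1235.8 kJ/min = 20.596 kW
Heat supplied = 74.147 MJ/h

Q_in = 74.1 MJ/h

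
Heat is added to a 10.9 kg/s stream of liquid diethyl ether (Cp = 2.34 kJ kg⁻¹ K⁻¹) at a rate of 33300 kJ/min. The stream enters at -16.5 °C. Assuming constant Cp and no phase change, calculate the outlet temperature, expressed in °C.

Q = 33300 kJ/min = 555 kJ/s
ΔT = Q/(ṁ·Cp) = 555/(10.9×2.34) = 21.76 K
T_out = -16.5 + 21.76 = 5.2596 °C

T_out = 5.26 °C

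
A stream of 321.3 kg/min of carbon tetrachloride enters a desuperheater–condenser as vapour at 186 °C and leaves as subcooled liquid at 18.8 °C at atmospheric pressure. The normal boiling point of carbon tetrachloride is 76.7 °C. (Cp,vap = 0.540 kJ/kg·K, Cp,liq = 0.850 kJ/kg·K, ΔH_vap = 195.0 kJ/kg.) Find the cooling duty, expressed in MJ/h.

vapour 186→76.7 °C: -59.022 kJ/kg
condensation at 76.7 °C: -195 kJ/kg
liquid 76.7→18.8 °C: -49.215 kJ/kg
Δh = -59.022 + -195 + -49.215 = -303.24 kJ/kg
Q = ṁ·Δh = 321.3 kg/min × -303.24 kJ/kg = -97430 kJ/min
|Q| = 1623.8 kW = 5845.8 MJ/h

Q_c = 5850 MJ/h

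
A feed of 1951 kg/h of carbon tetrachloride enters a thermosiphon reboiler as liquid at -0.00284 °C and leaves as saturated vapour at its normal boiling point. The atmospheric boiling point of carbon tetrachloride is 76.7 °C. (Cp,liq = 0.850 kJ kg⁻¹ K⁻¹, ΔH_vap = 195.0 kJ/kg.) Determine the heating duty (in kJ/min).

liquid -0.00284→76.7 °C: 65.197 kJ/kg
vaporisation at 76.7 °C: 195 kJ/kg
Δh = 65.197 + 195 = 260.2 kJ/kg
Q = ṁ·Δh = 1951 kg/h × 260.2 kJ/kg = 507650 kJ/h
|Q| = 141.01 kW = 8460.8 kJ/min

Q = 8460 kJ/min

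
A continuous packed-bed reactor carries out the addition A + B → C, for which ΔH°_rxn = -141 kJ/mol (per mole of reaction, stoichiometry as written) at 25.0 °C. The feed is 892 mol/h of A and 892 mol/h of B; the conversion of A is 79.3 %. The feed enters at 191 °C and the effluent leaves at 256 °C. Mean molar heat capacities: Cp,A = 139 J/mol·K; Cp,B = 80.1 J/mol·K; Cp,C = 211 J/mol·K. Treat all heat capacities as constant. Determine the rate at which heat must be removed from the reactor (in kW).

Extent of reaction ξ = 0.793 × 892 = 707.36 mol/h
Reaction term: ξ·ΔH°_rxn = 707.36 × -141 = -99737 kJ/h
Sensible, feed 191→25 °C: -32443 kJ/h
Outlet flows (mol/h): A 184.64, B 184.64, C 707.36
Sensible, products 25→256 °C: 43822 kJ/h
Q = ΔH = -88357 kJ/h = -24.544 kW
Heat removed = 24.544 kW

Q_out = 24.5 kW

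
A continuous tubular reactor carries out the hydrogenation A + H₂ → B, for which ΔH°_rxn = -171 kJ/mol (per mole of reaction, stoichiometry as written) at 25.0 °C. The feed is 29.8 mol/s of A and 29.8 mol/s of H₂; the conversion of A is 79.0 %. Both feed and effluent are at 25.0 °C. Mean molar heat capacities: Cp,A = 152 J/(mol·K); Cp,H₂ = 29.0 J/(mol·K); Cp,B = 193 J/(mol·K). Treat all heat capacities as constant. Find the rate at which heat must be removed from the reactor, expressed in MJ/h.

Extent of reaction ξ = 0.790 × 29.8 = 23.542 mol/s
Reaction term: ξ·ΔH°_rxn = 23.542 × -171 = -4025.7 kJ/s
Q = ΔH = -4025.7 kJ/s = -4025.7 kW
Heat removed = 14492 MJ/h

Q_out = 14500 MJ/h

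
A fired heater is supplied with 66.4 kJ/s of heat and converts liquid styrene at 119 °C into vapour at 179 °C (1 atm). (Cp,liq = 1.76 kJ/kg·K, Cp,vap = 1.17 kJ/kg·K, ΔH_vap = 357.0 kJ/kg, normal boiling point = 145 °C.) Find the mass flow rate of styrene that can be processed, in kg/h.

Δh = 1.76×(145−119) + 357.0 + 1.17×(179−145) = 442.54 kJ/kg
Q = 66.4 kJ/s = 66.4 kJ/s = 239040 kJ/h
ṁ = Q/Δh = 239040 / 442.54 = 540.15 kg/h

ṁ = 540 kg/h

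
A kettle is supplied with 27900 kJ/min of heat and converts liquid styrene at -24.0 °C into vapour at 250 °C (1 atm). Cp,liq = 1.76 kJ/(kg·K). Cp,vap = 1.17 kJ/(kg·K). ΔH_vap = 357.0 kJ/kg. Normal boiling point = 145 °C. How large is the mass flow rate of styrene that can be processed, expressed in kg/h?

Δh = 1.76×(145−-24.0) + 357.0 + 1.17×(250−145) = 777.29 kJ/kg
Q = 27900 kJ/min = 465 kJ/s = 1.674e+06 kJ/h
ṁ = Q/Δh = 1.674e+06 / 777.29 = 2153.6 kg/h

ṁ = 2150 kg/h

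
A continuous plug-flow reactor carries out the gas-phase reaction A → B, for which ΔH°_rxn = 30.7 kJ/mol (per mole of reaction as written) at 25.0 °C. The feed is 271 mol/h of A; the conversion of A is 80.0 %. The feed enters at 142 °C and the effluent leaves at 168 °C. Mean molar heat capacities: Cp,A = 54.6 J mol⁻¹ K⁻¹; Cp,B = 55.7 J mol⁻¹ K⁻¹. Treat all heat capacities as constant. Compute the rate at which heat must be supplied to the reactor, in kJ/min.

Extent of reaction ξ = 0.800 × 271 = 216.8 mol/h
Reaction term: ξ·ΔH°_rxn = 216.8 × 30.7 = 6655.8 kJ/h
Sensible, feed 142→25 °C: -1731.2 kJ/h
Outlet flows (mol/h): A 54.2, B 216.8
Sensible, products 25→168 °C: 2150 kJ/h
Q = ΔH = 7074.6 kJ/h = 1.9652 kW
Heat supplied = 117.91 kJ/min

Q_in = 118 kJ/min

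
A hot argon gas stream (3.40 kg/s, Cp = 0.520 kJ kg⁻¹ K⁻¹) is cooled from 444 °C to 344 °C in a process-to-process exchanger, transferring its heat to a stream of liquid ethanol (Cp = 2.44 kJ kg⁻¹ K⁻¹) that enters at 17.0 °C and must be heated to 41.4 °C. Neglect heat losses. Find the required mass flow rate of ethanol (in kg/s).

Heat released by hot stream: Q = 3.40 × 0.520 × (444 − 344) = 176.8 kJ/s
Energy balance on cold side (adiabatic exchanger): Q = ṁ_c·Cp_c·(T_c,out − T_c,in)
ṁ_c = 176.8 / [2.44 × (41.4 − 17.0)] = 2.9696 kg/s

ṁ_c = 2.97 kg/s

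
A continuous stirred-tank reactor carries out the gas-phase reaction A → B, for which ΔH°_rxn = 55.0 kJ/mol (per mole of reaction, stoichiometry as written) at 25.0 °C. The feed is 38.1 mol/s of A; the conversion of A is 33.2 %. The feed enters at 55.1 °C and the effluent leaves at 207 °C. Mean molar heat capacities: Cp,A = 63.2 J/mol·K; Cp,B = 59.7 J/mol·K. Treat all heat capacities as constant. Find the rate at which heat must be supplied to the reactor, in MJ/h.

Extent of reaction ξ = 0.332 × 38.1 = 12.649 mol/s
Reaction term: ξ·ΔH°_rxn = 12.649 × 55.0 = 695.71 kJ/s
Sensible, feed 55.1→25 °C: -72.478 kJ/s
Outlet flows (mol/s): A 25.451, B 12.649
Sensible, products 25→207 °C: 430.18 kJ/s
Q = ΔH = 1053.4 kJ/s = 1053.4 kW
Heat supplied = 3792.3 MJ/h

Q_in = 3790 MJ/h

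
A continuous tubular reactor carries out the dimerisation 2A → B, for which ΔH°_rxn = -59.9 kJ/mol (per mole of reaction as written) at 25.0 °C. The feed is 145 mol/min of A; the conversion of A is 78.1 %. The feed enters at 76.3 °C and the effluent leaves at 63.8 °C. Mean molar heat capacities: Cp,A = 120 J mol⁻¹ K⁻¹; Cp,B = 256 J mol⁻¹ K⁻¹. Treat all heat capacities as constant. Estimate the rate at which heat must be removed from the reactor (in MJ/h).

Q_out = 214 MJ/h

Extent of reaction ξ = 0.781 × 145 / 2 = 56.623 mol/min
Reaction term: ξ·ΔH°_rxn = 56.623 × -59.9 = -3391.7 kJ/min
Sensible, feed 76.3→25 °C: -892.62 kJ/min
Outlet flows (mol/min): A 31.755, B 56.623
Sensible, products 25→63.8 °C: 710.27 kJ/min
Q = ΔH = -3574 kJ/min = -59.567 kW
Heat removed = 214.44 MJ/h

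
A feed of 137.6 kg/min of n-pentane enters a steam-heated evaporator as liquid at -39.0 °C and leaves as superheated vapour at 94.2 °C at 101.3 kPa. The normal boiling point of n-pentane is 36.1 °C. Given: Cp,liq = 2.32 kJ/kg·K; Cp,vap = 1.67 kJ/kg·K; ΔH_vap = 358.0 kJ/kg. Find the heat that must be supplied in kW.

Q = 1440 kW

liquid -39.0→36.1 °C: 174.23 kJ/kg
vaporisation at 36.1 °C: 358 kJ/kg
vapour 36.1→94.2 °C: 97.027 kJ/kg
Δh = 174.23 + 358 + 97.027 = 629.26 kJ/kg
Q = ṁ·Δh = 137.6 kg/min × 629.26 kJ/kg = 86586 kJ/min
|Q| = 1443.1 kW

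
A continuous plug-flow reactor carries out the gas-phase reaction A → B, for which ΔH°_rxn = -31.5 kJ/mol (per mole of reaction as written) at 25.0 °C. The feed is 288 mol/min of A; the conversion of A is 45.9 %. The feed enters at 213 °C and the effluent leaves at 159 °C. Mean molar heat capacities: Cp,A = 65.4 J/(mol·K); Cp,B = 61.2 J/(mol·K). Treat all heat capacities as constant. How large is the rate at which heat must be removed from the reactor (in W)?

Extent of reaction ξ = 0.459 × 288 = 132.19 mol/min
Reaction term: ξ·ΔH°_rxn = 132.19 × -31.5 = -4164 kJ/min
Sensible, feed 213→25 °C: -3541 kJ/min
Outlet flows (mol/min): A 155.81, B 132.19
Sensible, products 25→159 °C: 2449.5 kJ/min
Q = ΔH = -5255.5 kJ/min = -87.592 kW
Heat removed = 87592 W

Q_out = 87600 W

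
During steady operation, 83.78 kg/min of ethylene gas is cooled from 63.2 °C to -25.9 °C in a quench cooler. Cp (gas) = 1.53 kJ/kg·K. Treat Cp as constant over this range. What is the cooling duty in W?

Q = ṁ·Cp·ΔT = 83.78 × 1.53 × (-25.9 − 63.2) = -11421 kJ/min
Converting: 11421 / 60 s = 190.35 kW
Cooling duty = 190350 W

Q_c = 190000 W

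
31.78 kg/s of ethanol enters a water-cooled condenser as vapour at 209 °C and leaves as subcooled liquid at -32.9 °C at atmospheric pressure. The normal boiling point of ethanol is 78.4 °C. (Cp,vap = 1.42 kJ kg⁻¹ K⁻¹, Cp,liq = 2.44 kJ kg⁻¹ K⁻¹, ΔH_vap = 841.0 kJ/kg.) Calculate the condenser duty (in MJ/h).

Q_c = 149000 MJ/h

vapour 209→78.4 °C: -185.45 kJ/kg
condensation at 78.4 °C: -841 kJ/kg
liquid 78.4→-32.9 °C: -271.57 kJ/kg
Δh = -185.45 + -841 + -271.57 = -1298 kJ/kg
Q = ṁ·Δh = 31.78 kg/s × -1298 kJ/kg = -41251 kJ/s
|Q| = 41251 kW = 148500 MJ/h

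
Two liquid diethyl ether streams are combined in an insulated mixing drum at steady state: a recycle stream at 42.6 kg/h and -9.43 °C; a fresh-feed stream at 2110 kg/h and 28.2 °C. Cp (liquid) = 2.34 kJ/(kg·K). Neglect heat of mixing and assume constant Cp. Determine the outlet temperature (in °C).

T_out = 27.5 °C

Adiabatic, steady state ⇒ Σ ṁᵢCp,ᵢ(T_out − Tᵢ) = 0
T_out = Σ ṁᵢCp,ᵢTᵢ / Σ ṁᵢCp,ᵢ
      = 138290 / 5037.1 = 27.455 °C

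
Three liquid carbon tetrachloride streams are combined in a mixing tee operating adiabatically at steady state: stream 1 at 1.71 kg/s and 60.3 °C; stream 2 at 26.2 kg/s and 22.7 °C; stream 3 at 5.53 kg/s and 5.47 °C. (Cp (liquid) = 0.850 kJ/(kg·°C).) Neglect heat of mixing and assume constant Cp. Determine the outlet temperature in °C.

Energy balance with Q = 0: Σ ṁᵢCp,ᵢ(T_out − Tᵢ) = 0
T_out = Σ ṁᵢCp,ᵢTᵢ / Σ ṁᵢCp,ᵢ
      = 618.89 / 28.424 = 21.773 °C

T_out = 21.8 °C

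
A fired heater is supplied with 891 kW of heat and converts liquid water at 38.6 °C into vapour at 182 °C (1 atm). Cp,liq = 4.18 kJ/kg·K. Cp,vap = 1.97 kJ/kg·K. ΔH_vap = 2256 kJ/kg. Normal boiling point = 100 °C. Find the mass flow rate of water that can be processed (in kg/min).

ṁ = 20.0 kg/min

Δh = 4.18×(100−38.6) + 2256 + 1.97×(182−100) = 2674.2 kJ/kg
Q = 891 kW = 891 kJ/s = 53460 kJ/min
ṁ = Q/Δh = 53460 / 2674.2 = 19.991 kg/min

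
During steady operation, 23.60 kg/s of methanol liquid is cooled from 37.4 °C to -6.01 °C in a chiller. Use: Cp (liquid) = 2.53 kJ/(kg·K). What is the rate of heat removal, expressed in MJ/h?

Q_c = 9330 MJ/h

Q = ṁ·Cp·ΔT = 23.60 × 2.53 × (-6.01 − 37.4) = -2591.9 kJ/s
Cooling duty = 9330.9 MJ/h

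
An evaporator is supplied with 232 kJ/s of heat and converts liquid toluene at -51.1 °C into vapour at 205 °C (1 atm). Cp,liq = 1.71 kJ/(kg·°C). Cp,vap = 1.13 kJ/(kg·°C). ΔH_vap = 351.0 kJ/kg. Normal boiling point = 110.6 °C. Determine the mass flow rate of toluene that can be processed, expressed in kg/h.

Δh = 1.71×(110.6−-51.1) + 351.0 + 1.13×(205−110.6) = 734.18 kJ/kg
Q = 232 kJ/s = 232 kJ/s = 835200 kJ/h
ṁ = Q/Δh = 835200 / 734.18 = 1137.6 kg/h

ṁ = 1140 kg/h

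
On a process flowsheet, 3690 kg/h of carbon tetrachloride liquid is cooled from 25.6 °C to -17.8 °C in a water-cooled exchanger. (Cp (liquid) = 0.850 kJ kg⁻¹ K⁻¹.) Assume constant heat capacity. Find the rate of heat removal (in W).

Q_c = 37800 W

Q = ṁ·Cp·ΔT = 3690 × 0.850 × (-17.8 − 25.6) = -136120 kJ/h
Converting: 136120 / 3600 s = 37.812 kW
Cooling duty = 37812 W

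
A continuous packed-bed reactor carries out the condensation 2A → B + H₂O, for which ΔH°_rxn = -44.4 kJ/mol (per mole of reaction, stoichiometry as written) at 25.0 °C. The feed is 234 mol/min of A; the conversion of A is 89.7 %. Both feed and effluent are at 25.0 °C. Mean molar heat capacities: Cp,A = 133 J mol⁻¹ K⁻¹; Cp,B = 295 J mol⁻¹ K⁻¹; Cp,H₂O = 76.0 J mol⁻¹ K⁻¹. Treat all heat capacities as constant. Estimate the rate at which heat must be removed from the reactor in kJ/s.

Extent of reaction ξ = 0.897 × 234 / 2 = 104.95 mol/min
Reaction term: ξ·ΔH°_rxn = 104.95 × -44.4 = -4659.7 kJ/min
Q = ΔH = -4659.7 kJ/min = -77.662 kW
Heat removed = 77.662 kJ/s

Q_out = 77.7 kJ/s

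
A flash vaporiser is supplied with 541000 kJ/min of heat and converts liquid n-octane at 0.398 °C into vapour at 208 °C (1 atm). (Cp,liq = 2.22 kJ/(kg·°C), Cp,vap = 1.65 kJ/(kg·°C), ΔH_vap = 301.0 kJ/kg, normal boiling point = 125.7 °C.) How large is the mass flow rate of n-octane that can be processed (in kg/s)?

ṁ = 12.6 kg/s

Δh = 2.22×(125.7−0.398) + 301.0 + 1.65×(208−125.7) = 714.97 kJ/kg
Q = 541000 kJ/min = 9016.7 kJ/s = 9016.7 kJ/s
ṁ = Q/Δh = 9016.7 / 714.97 = 12.611 kg/s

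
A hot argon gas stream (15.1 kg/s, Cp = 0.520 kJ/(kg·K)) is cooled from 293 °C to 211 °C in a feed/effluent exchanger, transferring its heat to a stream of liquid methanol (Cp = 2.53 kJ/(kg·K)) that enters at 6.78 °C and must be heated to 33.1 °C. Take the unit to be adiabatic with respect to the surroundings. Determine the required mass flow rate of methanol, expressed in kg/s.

Heat released by hot stream: Q = 15.1 × 0.520 × (293 − 211) = 643.86 kJ/s
Energy balance on cold side (adiabatic exchanger): Q = ṁ_c·Cp_c·(T_c,out − T_c,in)
ṁ_c = 643.86 / [2.53 × (33.1 − 6.78)] = 9.6691 kg/s

ṁ_c = 9.67 kg/s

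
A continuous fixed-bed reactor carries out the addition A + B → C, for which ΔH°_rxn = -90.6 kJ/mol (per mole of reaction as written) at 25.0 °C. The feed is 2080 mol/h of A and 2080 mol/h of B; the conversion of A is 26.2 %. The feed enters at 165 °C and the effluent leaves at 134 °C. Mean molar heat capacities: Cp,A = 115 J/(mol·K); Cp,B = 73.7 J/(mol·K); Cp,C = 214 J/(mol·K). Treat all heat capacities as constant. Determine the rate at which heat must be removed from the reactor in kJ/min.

Extent of reaction ξ = 0.262 × 2080 = 544.96 mol/h
Reaction term: ξ·ΔH°_rxn = 544.96 × -90.6 = -49373 kJ/h
Sensible, feed 165→25 °C: -54949 kJ/h
Outlet flows (mol/h): A 1535, B 1535, C 544.96
Sensible, products 25→134 °C: 44285 kJ/h
Q = ΔH = -60038 kJ/h = -16.677 kW
Heat removed = 1000.6 kJ/min

Q_out = 1000 kJ/min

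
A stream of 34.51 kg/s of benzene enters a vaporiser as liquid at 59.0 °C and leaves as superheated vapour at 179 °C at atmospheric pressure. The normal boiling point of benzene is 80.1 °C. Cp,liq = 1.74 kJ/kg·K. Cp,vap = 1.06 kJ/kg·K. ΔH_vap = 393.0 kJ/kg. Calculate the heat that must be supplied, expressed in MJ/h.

liquid 59.0→80.1 °C: 36.714 kJ/kg
vaporisation at 80.1 °C: 393 kJ/kg
vapour 80.1→179 °C: 104.83 kJ/kg
Δh = 36.714 + 393 + 104.83 = 534.55 kJ/kg
Q = ṁ·Δh = 34.51 kg/s × 534.55 kJ/kg = 18447 kJ/s
|Q| = 18447 kW = 66410 MJ/h

Q = 66400 MJ/h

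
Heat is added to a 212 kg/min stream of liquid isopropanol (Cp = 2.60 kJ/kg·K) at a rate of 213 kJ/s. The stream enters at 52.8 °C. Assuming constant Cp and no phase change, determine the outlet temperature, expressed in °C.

Q = 213 kJ/s = 12780 kJ/min
ΔT = Q/(ṁ·Cp) = 12780/(212×2.60) = 23.186 K
T_out = 52.8 + 23.186 = 75.986 °C

T_out = 76.0 °C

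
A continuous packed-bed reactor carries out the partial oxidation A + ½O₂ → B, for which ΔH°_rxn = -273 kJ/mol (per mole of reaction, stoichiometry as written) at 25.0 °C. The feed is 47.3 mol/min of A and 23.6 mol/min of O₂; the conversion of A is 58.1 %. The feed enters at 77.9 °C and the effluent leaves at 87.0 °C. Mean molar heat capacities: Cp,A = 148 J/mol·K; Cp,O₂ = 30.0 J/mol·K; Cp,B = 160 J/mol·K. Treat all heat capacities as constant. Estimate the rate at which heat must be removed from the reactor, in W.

Q_out = 124000 W

Extent of reaction ξ = 0.581 × 47.3 = 27.481 mol/min
Reaction term: ξ·ΔH°_rxn = 27.481 × -273 = -7502.4 kJ/min
Sensible, feed 77.9→25 °C: -407.77 kJ/min
Outlet flows (mol/min): A 19.819, O₂ 9.8594, B 27.481
Sensible, products 25→87.0 °C: 472.81 kJ/min
Q = ΔH = -7437.4 kJ/min = -123.96 kW
Heat removed = 123960 W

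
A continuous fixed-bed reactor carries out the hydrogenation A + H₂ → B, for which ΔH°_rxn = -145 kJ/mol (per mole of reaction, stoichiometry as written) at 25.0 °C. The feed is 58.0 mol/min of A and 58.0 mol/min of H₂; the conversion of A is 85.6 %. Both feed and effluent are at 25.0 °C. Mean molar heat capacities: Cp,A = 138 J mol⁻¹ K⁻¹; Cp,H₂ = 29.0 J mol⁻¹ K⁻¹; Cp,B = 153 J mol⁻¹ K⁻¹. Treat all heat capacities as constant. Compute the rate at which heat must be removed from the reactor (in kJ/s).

Extent of reaction ξ = 0.856 × 58.0 = 49.648 mol/min
Reaction term: ξ·ΔH°_rxn = 49.648 × -145 = -7199 kJ/min
Q = ΔH = -7199 kJ/min = -119.98 kW
Heat removed = 119.98 kJ/s

Q_out = 120 kJ/s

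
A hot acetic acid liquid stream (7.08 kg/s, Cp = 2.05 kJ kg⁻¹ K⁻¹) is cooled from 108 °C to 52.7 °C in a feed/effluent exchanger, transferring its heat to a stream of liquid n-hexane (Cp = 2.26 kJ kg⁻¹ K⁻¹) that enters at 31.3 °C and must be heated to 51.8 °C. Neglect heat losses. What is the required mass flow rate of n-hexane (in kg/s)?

ṁ_c = 17.3 kg/s

Heat released by hot stream: Q = 7.08 × 2.05 × (108 − 52.7) = 802.62 kJ/s
Energy balance on cold side (adiabatic exchanger): Q = ṁ_c·Cp_c·(T_c,out − T_c,in)
ṁ_c = 802.62 / [2.26 × (51.8 − 31.3)] = 17.324 kg/s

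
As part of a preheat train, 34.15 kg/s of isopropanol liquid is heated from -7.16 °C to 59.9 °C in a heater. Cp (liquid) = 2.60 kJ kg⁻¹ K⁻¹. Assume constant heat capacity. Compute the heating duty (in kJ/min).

Q = ṁ·Cp·ΔT = 34.15 × 2.60 × (59.9 − -7.16) = 5954.3 kJ/s
Heating duty = 357260 kJ/min

Q = 357000 kJ/min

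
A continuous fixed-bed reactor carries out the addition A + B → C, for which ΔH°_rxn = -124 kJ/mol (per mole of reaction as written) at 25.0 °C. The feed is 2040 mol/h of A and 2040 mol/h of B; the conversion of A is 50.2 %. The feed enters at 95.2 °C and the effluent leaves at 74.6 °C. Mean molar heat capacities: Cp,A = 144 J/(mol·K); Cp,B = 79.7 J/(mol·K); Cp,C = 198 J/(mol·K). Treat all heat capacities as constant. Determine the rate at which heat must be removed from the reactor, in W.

Extent of reaction ξ = 0.502 × 2040 = 1024.1 mol/h
Reaction term: ξ·ΔH°_rxn = 1024.1 × -124 = -126990 kJ/h
Sensible, feed 95.2→25 °C: -32036 kJ/h
Outlet flows (mol/h): A 1015.9, B 1015.9, C 1024.1
Sensible, products 25→74.6 °C: 21329 kJ/h
Q = ΔH = -137690 kJ/h = -38.248 kW
Heat removed = 38248 W

Q_out = 38200 W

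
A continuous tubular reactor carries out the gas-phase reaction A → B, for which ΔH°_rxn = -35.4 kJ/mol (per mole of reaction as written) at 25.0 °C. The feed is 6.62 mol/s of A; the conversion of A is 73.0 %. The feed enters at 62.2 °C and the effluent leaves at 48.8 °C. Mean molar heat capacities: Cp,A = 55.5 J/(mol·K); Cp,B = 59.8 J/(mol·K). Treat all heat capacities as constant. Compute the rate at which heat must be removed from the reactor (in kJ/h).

Extent of reaction ξ = 0.730 × 6.62 = 4.8326 mol/s
Reaction term: ξ·ΔH°_rxn = 4.8326 × -35.4 = -171.07 kJ/s
Sensible, feed 62.2→25 °C: -13.668 kJ/s
Outlet flows (mol/s): A 1.7874, B 4.8326
Sensible, products 25→48.8 °C: 9.2389 kJ/s
Q = ΔH = -175.5 kJ/s = -175.5 kW
Heat removed = 631810 kJ/h

Q_out = 632000 kJ/h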